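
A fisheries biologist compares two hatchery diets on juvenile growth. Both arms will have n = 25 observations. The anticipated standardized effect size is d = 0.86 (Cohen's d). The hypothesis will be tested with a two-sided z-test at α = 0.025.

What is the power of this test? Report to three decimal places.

Power ≈ 0.788

Noncentrality parameter: δ = d·√(n/2) = 0.86 × √(25/2) = 3.0406
Critical value for a two-sided test at α = 0.025: z_{α/2} = 2.241.
Power = Φ(δ − 2.241) + Φ(−δ − 2.241) = Φ(0.799) + Φ(-5.282) = 0.7879 + 0.0000 = 0.7879.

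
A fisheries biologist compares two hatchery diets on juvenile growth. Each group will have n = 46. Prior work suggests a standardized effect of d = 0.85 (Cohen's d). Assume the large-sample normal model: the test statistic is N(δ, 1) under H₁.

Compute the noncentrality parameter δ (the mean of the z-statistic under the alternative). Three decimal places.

δ ≈ 4.076

The noncentrality parameter scales effect size by the design's sample-size factor: δ = d·√(n/2) = 0.85 × √(46/2) = 4.0765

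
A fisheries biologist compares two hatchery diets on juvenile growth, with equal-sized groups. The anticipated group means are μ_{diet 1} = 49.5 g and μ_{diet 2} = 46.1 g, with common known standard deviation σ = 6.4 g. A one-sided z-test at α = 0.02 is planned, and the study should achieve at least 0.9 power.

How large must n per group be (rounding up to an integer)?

Standardized effect: d = |μ_{diet 1} − μ_{diet 2}| / σ = |49.5 − 46.1| / 6.4 = 0.5312
Set Φ(δ − 2.054) = 0.9; then δ − 2.054 = Φ⁻¹(0.9) = 1.282, giving δ = 3.335.
δ = d·√(n/2) ⇒ n = 2(δ/d)² = 2 × (3.335 / 0.5312)² = 78.83.
Round up to the next whole unit.

n = 79 per group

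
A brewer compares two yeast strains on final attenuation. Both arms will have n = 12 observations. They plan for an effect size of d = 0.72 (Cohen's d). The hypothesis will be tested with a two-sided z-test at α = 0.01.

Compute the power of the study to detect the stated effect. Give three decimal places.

Power ≈ 0.208

Noncentrality parameter: δ = d·√(n/2) = 0.72 × √(12/2) = 1.7636
Two-sided α = 0.01 → critical value z_{0.005} = 2.576.
Power = Φ(δ − 2.576) + Φ(−δ − 2.576) = Φ(-0.812) + Φ(-4.339) = 0.2083 + 0.0000 = 0.2083.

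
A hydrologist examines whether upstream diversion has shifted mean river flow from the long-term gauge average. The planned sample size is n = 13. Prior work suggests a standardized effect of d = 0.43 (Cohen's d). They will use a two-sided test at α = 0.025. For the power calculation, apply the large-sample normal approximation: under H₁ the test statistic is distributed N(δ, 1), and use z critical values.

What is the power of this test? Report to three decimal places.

Noncentrality parameter: δ = d·√n = 0.43 × √13 = 1.5504
Critical value for a two-sided test at α = 0.025: z_{α/2} = 2.241.
Power = Φ(δ − 2.241) + Φ(−δ − 2.241) = Φ(-0.691) + Φ(-3.792) = 0.2448 + 0.0001 = 0.2449.

Power ≈ 0.245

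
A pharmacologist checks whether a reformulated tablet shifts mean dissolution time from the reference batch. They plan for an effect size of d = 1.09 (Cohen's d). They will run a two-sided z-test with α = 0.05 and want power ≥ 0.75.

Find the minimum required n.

For power 0.75 need Φ(δ − z_{0.025}) = 0.75, so δ = z_{0.025} + z_{0.25} = 1.960 + 0.674 = 2.634.
(For δ > 0 the lower-tail rejection region contributes negligibly to power, so the one-term inversion is standard.)
δ = d·√n ⇒ n = (δ/d)² = (2.634 / 1.09)² = 5.84.
Rounding up, n = 6.

n = 6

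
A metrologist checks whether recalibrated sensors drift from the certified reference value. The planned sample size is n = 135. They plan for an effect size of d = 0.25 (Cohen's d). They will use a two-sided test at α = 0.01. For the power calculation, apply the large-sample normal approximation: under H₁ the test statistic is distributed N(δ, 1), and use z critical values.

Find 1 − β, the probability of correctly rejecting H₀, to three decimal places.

Noncentrality parameter: δ = d·√n = 0.25 × √135 = 2.9047
Two-sided α = 0.01 → critical value z_{0.005} = 2.576.
Power = Φ(δ − 2.576) + Φ(−δ − 2.576) = Φ(0.329) + Φ(-5.481) = 0.6289 + 0.0000 = 0.6289.

Power ≈ 0.629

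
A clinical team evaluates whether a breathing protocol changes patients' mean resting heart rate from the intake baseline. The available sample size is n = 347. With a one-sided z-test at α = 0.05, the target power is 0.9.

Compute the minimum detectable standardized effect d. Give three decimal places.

Need Φ(δ − 1.645) = 0.9, so δ = 1.645 + 1.282 = 2.926.
δ = d·√n ⇒ d = δ/√n = 2.926/√347 = 0.1571.

d ≈ 0.157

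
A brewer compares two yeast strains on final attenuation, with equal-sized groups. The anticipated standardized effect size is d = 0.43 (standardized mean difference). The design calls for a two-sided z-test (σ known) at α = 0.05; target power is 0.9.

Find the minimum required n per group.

Set Φ(δ − 1.960) = 0.9; then δ − 1.960 = Φ⁻¹(0.9) = 1.282, giving δ = 3.242.
(For δ > 0 the lower-tail rejection region contributes negligibly to power, so the one-term inversion is standard.)
δ = d·√(n/2) ⇒ n = 2(δ/d)² = 2 × (3.242 / 0.43)² = 113.66.
Round up to the next whole unit.

n = 114 per group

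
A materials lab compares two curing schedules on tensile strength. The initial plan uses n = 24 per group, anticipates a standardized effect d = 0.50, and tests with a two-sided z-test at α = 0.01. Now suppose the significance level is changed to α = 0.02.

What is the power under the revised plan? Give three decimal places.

Power ≈ 0.276

δ = d·√(n/2) = 0.50 × √(24/2) = 1.7321 (unchanged). New critical value: z_{0.01} = 2.326.
Revised power = Φ(δ − 2.326) + Φ(−δ − 2.326) = Φ(-0.594) + Φ(-4.058) = 0.2762 + 0.0000 = 0.2762.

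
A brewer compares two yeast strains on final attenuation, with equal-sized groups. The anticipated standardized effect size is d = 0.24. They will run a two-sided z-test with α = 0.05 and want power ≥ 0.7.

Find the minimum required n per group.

n = 215 per group

Set Φ(δ − 1.960) = 0.7; then δ − 1.960 = Φ⁻¹(0.7) = 0.524, giving δ = 2.484.
(The Φ(−δ − z_{α/2}) term is vanishingly small for δ > 0 and is dropped in the standard sample-size formula.)
δ = d·√(n/2) ⇒ n = 2(δ/d)² = 2 × (2.484 / 0.24)² = 214.31.
Round up to the next whole unit.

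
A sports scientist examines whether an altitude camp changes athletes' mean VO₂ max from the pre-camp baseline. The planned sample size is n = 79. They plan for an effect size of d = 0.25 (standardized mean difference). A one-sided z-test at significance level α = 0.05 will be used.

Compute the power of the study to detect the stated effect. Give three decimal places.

Power ≈ 0.718

Noncentrality parameter: δ = d·√n = 0.25 × √79 = 2.2220
One-sided α = 0.05 → critical value z_{0.05} = 1.645.
Power = Φ(δ − 1.645) = Φ(0.577) = 0.7181.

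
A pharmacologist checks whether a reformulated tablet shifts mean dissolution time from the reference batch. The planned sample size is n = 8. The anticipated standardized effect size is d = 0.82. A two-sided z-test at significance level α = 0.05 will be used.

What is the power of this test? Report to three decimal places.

Noncentrality parameter: δ = d·√n = 0.82 × √8 = 2.3193
Two-sided α = 0.05 → critical value z_{0.025} = 1.960.
Power = Φ(δ − 1.960) + Φ(−δ − 1.960) = Φ(0.359) + Φ(-4.279) = 0.6403 + 0.0000 = 0.6403.

Power ≈ 0.640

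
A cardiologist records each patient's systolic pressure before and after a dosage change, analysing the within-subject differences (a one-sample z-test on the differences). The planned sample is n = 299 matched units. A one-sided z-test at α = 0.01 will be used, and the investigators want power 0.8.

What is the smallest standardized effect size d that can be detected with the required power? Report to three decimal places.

d ≈ 0.183

Required noncentrality: δ = z_{0.01} + z_{0.20} = 2.326 + 0.842 = 3.168.
δ = d·√n ⇒ d = δ/√n = 3.168/√299 = 0.1832.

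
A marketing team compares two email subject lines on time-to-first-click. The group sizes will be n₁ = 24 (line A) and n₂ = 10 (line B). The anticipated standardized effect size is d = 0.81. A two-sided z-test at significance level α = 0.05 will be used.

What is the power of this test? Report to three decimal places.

Noncentrality parameter: δ = d / √(1/n₁ + 1/n₂) = 0.81 / √(1/24 + 1/10) = 2.1520
Critical value for a two-sided test at α = 0.05: z_{α/2} = 1.960.
Power = Φ(δ − 1.960) + Φ(−δ − 1.960) = Φ(0.192) + Φ(-4.112) = 0.5762 + 0.0000 = 0.5762.

Power ≈ 0.576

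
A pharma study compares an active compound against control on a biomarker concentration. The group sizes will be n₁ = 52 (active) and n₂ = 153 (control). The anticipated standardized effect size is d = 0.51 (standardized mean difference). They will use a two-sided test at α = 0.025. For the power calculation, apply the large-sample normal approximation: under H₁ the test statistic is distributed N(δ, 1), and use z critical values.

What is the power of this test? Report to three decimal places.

Power ≈ 0.825

Noncentrality parameter: δ = d / √(1/n₁ + 1/n₂) = 0.51 / √(1/52 + 1/153) = 3.1772
Critical value for a two-sided test at α = 0.025: z_{α/2} = 2.241.
Power = Φ(δ − 2.241) + Φ(−δ − 2.241) = Φ(0.936) + Φ(-5.419) = 0.8253 + 0.0000 = 0.8253.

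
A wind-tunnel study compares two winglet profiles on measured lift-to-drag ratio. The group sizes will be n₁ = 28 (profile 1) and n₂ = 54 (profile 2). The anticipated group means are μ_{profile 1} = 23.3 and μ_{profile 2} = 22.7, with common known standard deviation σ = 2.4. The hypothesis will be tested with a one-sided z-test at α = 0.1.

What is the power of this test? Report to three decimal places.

Standardized effect: d = |μ_{profile 1} − μ_{profile 2}| / σ = |23.3 − 22.7| / 2.4 = 0.2500
Noncentrality parameter: δ = d / √(1/n₁ + 1/n₂) = 0.2500 / √(1/28 + 1/54) = 1.0735
One-sided α = 0.1 → critical value z_{0.1} = 1.282.
Power = Φ(δ − 1.282) = Φ(-0.208) = 0.4176.

Power ≈ 0.418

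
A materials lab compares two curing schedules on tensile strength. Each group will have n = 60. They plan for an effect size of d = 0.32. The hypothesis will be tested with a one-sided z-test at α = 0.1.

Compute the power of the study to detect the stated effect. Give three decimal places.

Power ≈ 0.681

Noncentrality parameter: δ = d·√(n/2) = 0.32 × √(60/2) = 1.7527
One-sided α = 0.1 → critical value z_{0.1} = 1.282.
Power = Φ(δ − 1.282) = Φ(0.471) = 0.6812.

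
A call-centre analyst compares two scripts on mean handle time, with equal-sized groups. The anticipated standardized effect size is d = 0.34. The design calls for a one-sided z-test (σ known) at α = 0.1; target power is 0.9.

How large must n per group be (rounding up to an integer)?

For power 0.9 need Φ(δ − z_{0.1}) = 0.9, so δ = z_{0.1} + z_{0.10} = 1.282 + 1.282 = 2.563.
δ = d·√(n/2) ⇒ n = 2(δ/d)² = 2 × (2.563 / 0.34)² = 113.66.
Rounding up, n = 114 per group.

n = 114 per group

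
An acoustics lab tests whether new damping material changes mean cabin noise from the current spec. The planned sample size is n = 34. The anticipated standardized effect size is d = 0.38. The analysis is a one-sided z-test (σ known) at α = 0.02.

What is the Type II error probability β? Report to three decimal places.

β ≈ 0.436

Noncentrality parameter: δ = d·√n = 0.38 × √34 = 2.2158
Critical value for a one-sided test at α = 0.02: z_α = 2.054.
Power = Φ(δ − 2.054) = Φ(0.162) = 0.5644.
Type II error: β = 1 − power = 1 − 0.5644 = 0.4356.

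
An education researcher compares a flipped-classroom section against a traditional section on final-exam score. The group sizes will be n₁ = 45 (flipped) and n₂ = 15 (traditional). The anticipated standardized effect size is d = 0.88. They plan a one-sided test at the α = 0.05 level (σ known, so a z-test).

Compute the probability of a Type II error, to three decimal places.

β ≈ 0.096

Noncentrality parameter: δ = d / √(1/n₁ + 1/n₂) = 0.88 / √(1/45 + 1/15) = 2.9516
One-sided α = 0.05 → critical value z_{0.05} = 1.645.
Power = P(Z > 1.645 − δ) = Φ(1.307) = 0.9044.
Type II error: β = 1 − power = 1 − 0.9044 = 0.0956.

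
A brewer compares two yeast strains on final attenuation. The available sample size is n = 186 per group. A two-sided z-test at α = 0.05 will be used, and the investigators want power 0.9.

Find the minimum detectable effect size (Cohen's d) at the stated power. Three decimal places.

Need Φ(δ − 1.960) = 0.9, so δ = 1.960 + 1.282 = 3.242.
(Lower-tail contribution to power is negligible for δ > 0.)
δ = d·√(n/2) ⇒ d = δ/√(n/2) = 3.242/√(186/2) = 0.3361.

d ≈ 0.336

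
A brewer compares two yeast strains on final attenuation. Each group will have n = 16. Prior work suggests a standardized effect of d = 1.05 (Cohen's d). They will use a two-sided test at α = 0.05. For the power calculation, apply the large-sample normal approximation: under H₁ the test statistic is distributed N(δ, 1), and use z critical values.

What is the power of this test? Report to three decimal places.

Power ≈ 0.844

Noncentrality parameter: δ = d·√(n/2) = 1.05 × √(16/2) = 2.9698
Two-sided α = 0.05 → critical value z_{0.025} = 1.960.
Power = Φ(δ − 1.960) + Φ(−δ − 1.960) = Φ(1.010) + Φ(-4.930) = 0.8437 + 0.0000 = 0.8437.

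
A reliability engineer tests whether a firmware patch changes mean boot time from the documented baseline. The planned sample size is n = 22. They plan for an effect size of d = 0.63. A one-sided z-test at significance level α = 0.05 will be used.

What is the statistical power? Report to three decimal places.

Power ≈ 0.905

Noncentrality parameter: δ = d·√n = 0.63 × √22 = 2.9550
One-sided α = 0.05 → critical value z_{0.05} = 1.645.
Power = P(Z > 1.645 − δ) = Φ(1.310) = 0.9049.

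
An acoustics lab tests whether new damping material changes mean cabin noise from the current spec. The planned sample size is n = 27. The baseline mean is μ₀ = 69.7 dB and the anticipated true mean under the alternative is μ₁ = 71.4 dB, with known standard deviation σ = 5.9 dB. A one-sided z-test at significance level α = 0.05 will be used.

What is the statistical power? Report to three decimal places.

Power ≈ 0.441

Standardized effect: d = |μ₁ − μ₀| / σ = |71.4 − 69.7| / 5.9 = 0.2881
Noncentrality parameter: δ = d·√n = 0.2881 × √27 = 1.4972
One-sided α = 0.05 → critical value z_{0.05} = 1.645.
Power = P(Z > 1.645 − δ) = Φ(-0.148) = 0.4413.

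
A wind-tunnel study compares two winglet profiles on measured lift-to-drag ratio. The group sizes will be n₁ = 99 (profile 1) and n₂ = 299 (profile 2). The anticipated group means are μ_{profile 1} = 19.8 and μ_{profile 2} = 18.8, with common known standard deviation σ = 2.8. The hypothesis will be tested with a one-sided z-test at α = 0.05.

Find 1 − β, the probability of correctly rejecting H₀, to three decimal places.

Power ≈ 0.924

Standardized effect: d = |μ_{profile 1} − μ_{profile 2}| / σ = |19.8 − 18.8| / 2.8 = 0.3571
Noncentrality parameter: δ = d / √(1/n₁ + 1/n₂) = 0.3571 / √(1/99 + 1/299) = 3.0800
Critical value for a one-sided test at α = 0.05: z_α = 1.645.
Power = P(Z > 1.645 − δ) = Φ(1.435) = 0.9244.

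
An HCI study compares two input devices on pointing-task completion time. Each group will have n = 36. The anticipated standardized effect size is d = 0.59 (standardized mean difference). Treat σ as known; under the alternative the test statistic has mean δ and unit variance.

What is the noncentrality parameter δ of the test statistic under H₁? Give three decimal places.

δ ≈ 2.503

δ = d·√(n/2) = 0.59 × √(36/2) = 2.5032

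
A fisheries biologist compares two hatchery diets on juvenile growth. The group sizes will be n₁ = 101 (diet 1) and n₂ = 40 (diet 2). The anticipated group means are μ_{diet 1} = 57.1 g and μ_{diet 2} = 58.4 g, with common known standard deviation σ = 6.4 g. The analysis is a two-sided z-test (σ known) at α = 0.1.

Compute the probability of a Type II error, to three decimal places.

β ≈ 0.708

Standardized effect: d = |μ_{diet 1} − μ_{diet 2}| / σ = |57.1 − 58.4| / 6.4 = 0.2031
Noncentrality parameter: δ = d / √(1/n₁ + 1/n₂) = 0.2031 / √(1/101 + 1/40) = 1.0873
Two-sided α = 0.1 → critical value z_{0.05} = 1.645.
Power = Φ(δ − 1.645) + Φ(−δ − 1.645) = Φ(-0.558) + Φ(-2.732) = 0.2886 + 0.0031 = 0.2917.
Type II error: β = 1 − power = 1 − 0.2917 = 0.7083.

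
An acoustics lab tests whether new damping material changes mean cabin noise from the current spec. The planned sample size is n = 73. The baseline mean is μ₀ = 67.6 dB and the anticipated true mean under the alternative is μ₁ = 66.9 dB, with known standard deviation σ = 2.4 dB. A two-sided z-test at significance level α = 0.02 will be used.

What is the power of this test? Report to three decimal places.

Standardized effect: d = |μ₁ − μ₀| / σ = |66.9 − 67.6| / 2.4 = 0.2917
Noncentrality parameter: δ = d·√n = 0.2917 × √73 = 2.4920
Critical value for a two-sided test at α = 0.02: z_{α/2} = 2.326.
Power = Φ(δ − 2.326) + Φ(−δ − 2.326) = Φ(0.166) + Φ(-4.818) = 0.5658 + 0.0000 = 0.5658.

Power ≈ 0.566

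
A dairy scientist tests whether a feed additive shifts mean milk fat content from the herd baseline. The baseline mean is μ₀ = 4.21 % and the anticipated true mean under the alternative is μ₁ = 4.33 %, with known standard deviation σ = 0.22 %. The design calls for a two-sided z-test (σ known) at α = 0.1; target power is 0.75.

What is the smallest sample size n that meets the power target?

Standardized effect: d = |μ₁ − μ₀| / σ = |4.33 − 4.21| / 0.22 = 0.5455
For power 0.75 need Φ(δ − z_{0.05}) = 0.75, so δ = z_{0.05} + z_{0.25} = 1.645 + 0.674 = 2.319.
(For δ > 0 the lower-tail rejection region contributes negligibly to power, so the one-term inversion is standard.)
δ = d·√n ⇒ n = (δ/d)² = (2.319 / 0.5455)² = 18.08.
Rounding up, n = 19.

n = 19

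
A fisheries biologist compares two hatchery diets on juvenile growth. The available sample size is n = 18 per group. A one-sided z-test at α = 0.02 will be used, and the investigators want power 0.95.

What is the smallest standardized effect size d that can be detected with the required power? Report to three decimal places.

Need Φ(δ − 2.054) = 0.95, so δ = 2.054 + 1.645 = 3.699.
δ = d·√(n/2) ⇒ d = δ/√(n/2) = 3.699/√(18/2) = 1.2329.

d ≈ 1.233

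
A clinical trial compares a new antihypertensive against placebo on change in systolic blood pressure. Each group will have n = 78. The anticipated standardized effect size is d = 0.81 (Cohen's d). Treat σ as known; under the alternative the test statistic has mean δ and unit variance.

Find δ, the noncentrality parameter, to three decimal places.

δ ≈ 5.058

δ = d·√(n/2) = 0.81 × √(78/2) = 5.0584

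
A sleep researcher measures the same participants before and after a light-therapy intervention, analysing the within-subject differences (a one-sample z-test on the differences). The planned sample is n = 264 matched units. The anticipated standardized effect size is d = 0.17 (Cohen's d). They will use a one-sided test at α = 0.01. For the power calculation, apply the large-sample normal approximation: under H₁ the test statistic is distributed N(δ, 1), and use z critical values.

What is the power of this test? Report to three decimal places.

Power ≈ 0.669

Noncentrality parameter: δ = d·√n = 0.17 × √264 = 2.7622
Critical value for a one-sided test at α = 0.01: z_α = 2.326.
Power = Φ(δ − 2.326) = Φ(0.436) = 0.6685.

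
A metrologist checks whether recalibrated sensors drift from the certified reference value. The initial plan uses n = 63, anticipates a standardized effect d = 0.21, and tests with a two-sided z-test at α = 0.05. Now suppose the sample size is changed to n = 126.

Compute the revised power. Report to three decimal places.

Power ≈ 0.654

With n = 126: δ = d·√n = 0.21 × √126 = 2.3572. Critical value z_{0.025} = 1.960.
Revised power = Φ(δ − 1.960) + Φ(−δ − 1.960) = Φ(0.397) + Φ(-4.317) = 0.6544 + 0.0000 = 0.6544.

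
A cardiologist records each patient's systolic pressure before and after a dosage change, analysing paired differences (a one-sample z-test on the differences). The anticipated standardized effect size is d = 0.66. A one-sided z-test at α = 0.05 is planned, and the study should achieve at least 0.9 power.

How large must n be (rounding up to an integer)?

Set Φ(δ − 1.645) = 0.9; then δ − 1.645 = Φ⁻¹(0.9) = 1.282, giving δ = 2.926.
δ = d·√n ⇒ n = (δ/d)² = (2.926 / 0.66)² = 19.66.
Rounding up, n = 20.

n = 20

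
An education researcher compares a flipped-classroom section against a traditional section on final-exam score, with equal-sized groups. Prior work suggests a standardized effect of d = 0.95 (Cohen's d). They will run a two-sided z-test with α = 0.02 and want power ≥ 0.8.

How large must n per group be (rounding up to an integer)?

n = 23 per group

For power 0.8 need Φ(δ − z_{0.01}) = 0.8, so δ = z_{0.01} + z_{0.20} = 2.326 + 0.842 = 3.168.
(Ignoring the negligible lower-tail rejection probability gives the usual closed-form inversion.)
δ = d·√(n/2) ⇒ n = 2(δ/d)² = 2 × (3.168 / 0.95)² = 22.24.
Round up to the next whole unit.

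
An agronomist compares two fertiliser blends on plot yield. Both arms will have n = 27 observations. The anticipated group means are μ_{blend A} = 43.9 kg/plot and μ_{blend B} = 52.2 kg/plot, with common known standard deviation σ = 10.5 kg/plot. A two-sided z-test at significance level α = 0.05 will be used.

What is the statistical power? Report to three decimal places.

Power ≈ 0.828

Standardized effect: d = |μ_{blend A} − μ_{blend B}| / σ = |43.9 − 52.2| / 10.5 = 0.7905
Noncentrality parameter: δ = d·√(n/2) = 0.7905 × √(27/2) = 2.9044
Two-sided α = 0.05 → critical value z_{0.025} = 1.960.
Power = Φ(δ − 1.960) + Φ(−δ − 1.960) = Φ(0.944) + Φ(-4.864) = 0.8275 + 0.0000 = 0.8275.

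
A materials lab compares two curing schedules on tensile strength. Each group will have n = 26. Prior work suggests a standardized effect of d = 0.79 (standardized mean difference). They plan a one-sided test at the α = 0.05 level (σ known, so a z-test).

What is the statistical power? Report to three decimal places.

Power ≈ 0.886

Noncentrality parameter: δ = d·√(n/2) = 0.79 × √(26/2) = 2.8484
One-sided α = 0.05 → critical value z_{0.05} = 1.645.
Power = Φ(δ − 1.645) = Φ(1.204) = 0.8856.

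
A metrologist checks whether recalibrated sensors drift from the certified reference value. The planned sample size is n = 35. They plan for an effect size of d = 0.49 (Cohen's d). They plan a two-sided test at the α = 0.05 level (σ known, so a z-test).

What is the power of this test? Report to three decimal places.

Power ≈ 0.826

Noncentrality parameter: δ = d·√n = 0.49 × √35 = 2.8989
Two-sided α = 0.05 → critical value z_{0.025} = 1.960.
Power = Φ(δ − 1.960) + Φ(−δ − 1.960) = Φ(0.939) + Φ(-4.859) = 0.8261 + 0.0000 = 0.8261.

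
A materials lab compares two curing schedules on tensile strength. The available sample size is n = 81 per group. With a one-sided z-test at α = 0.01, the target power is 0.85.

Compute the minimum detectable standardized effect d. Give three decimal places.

d ≈ 0.528

Need Φ(δ − 2.326) = 0.85, so δ = 2.326 + 1.036 = 3.363.
δ = d·√(n/2) ⇒ d = δ/√(n/2) = 3.363/√(81/2) = 0.5284.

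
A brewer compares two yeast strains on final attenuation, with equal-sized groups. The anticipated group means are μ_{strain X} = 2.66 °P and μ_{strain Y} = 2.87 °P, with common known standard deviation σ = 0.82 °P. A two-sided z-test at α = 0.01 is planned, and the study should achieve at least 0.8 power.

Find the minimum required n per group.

n = 357 per group

Standardized effect: d = |μ_{strain X} − μ_{strain Y}| / σ = |2.66 − 2.87| / 0.82 = 0.2561
Set Φ(δ − 2.576) = 0.8; then δ − 2.576 = Φ⁻¹(0.8) = 0.842, giving δ = 3.417.
(The Φ(−δ − z_{α/2}) term is vanishingly small for δ > 0 and is dropped in the standard sample-size formula.)
δ = d·√(n/2) ⇒ n = 2(δ/d)² = 2 × (3.417 / 0.2561)² = 356.14.
Rounding up, n = 357 per group.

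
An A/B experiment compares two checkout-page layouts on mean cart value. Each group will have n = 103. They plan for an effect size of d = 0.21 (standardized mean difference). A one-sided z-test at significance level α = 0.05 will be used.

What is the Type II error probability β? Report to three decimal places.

β ≈ 0.555

Noncentrality parameter: δ = d·√(n/2) = 0.21 × √(103/2) = 1.5070
Critical value for a one-sided test at α = 0.05: z_α = 1.645.
Power = P(Z > 1.645 − δ) = Φ(-0.138) = 0.4452.
Type II error: β = 1 − power = 1 − 0.4452 = 0.5548.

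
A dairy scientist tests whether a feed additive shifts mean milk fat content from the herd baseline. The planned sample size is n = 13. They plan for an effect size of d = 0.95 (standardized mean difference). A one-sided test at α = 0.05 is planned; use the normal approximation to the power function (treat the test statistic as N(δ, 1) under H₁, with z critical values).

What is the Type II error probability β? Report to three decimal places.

β ≈ 0.038

Noncentrality parameter: δ = d·√n = 0.95 × √13 = 3.4253
Critical value for a one-sided test at α = 0.05: z_α = 1.645.
Power = P(Z > 1.645 − δ) = Φ(1.780) = 0.9625.
Type II error: β = 1 − power = 1 − 0.9625 = 0.0375.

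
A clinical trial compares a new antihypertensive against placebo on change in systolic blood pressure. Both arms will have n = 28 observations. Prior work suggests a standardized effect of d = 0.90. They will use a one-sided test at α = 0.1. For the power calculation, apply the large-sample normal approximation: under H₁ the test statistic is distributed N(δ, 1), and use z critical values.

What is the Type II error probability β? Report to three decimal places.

β ≈ 0.018

Noncentrality parameter: δ = d·√(n/2) = 0.90 × √(28/2) = 3.3675
Critical value for a one-sided test at α = 0.1: z_α = 1.282.
Power = Φ(δ − 1.282) = Φ(2.086) = 0.9815.
Type II error: β = 1 − power = 1 − 0.9815 = 0.0185.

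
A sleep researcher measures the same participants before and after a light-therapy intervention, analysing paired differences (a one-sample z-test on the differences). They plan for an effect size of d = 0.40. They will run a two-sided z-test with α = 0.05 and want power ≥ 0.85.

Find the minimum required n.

For power 0.85 need Φ(δ − z_{0.025}) = 0.85, so δ = z_{0.025} + z_{0.15} = 1.960 + 1.036 = 2.996.
(The Φ(−δ − z_{α/2}) term is vanishingly small for δ > 0 and is dropped in the standard sample-size formula.)
δ = d·√n ⇒ n = (δ/d)² = (2.996 / 0.40)² = 56.11.
Round up to the next whole unit.

n = 57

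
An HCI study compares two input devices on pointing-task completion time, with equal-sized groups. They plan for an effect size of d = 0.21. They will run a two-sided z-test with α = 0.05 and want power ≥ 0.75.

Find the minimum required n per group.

n = 315 per group

For power 0.75 need Φ(δ − z_{0.025}) = 0.75, so δ = z_{0.025} + z_{0.25} = 1.960 + 0.674 = 2.634.
(For δ > 0 the lower-tail rejection region contributes negligibly to power, so the one-term inversion is standard.)
δ = d·√(n/2) ⇒ n = 2(δ/d)² = 2 × (2.634 / 0.21)² = 314.75.
Rounding up, n = 315 per group.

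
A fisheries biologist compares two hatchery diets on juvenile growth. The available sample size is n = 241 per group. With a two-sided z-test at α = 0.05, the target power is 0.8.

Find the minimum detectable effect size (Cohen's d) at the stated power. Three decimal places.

Required noncentrality: δ = z_{0.025} + z_{0.20} = 1.960 + 0.842 = 2.802.
(Lower-tail contribution to power is negligible for δ > 0.)
δ = d·√(n/2) ⇒ d = δ/√(n/2) = 2.802/√(241/2) = 0.2552.

d ≈ 0.255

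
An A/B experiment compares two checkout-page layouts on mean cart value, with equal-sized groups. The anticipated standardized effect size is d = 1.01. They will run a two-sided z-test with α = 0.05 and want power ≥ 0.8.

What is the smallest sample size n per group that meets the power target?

For power 0.8 need Φ(δ − z_{0.025}) = 0.8, so δ = z_{0.025} + z_{0.20} = 1.960 + 0.842 = 2.802.
(For δ > 0 the lower-tail rejection region contributes negligibly to power, so the one-term inversion is standard.)
δ = d·√(n/2) ⇒ n = 2(δ/d)² = 2 × (2.802 / 1.01)² = 15.39.
Rounding up, n = 16 per group.

n = 16 per group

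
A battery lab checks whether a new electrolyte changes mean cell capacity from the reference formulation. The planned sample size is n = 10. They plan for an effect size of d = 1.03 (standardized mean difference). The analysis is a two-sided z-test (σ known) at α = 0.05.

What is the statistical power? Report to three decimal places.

Noncentrality parameter: δ = d·√n = 1.03 × √10 = 3.2571
Critical value for a two-sided test at α = 0.05: z_{α/2} = 1.960.
Power = Φ(δ − 1.960) + Φ(−δ − 1.960) = Φ(1.297) + Φ(-5.217) = 0.9027 + 0.0000 = 0.9027.

Power ≈ 0.903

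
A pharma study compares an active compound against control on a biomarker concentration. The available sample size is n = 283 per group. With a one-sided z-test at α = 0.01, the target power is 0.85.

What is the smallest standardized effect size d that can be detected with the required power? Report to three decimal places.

d ≈ 0.283

Need Φ(δ − 2.326) = 0.85, so δ = 2.326 + 1.036 = 3.363.
δ = d·√(n/2) ⇒ d = δ/√(n/2) = 3.363/√(283/2) = 0.2827.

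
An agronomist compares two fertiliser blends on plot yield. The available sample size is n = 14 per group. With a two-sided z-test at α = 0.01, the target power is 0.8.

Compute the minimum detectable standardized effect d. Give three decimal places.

Required noncentrality: δ = z_{0.005} + z_{0.20} = 2.576 + 0.842 = 3.417.
(Lower-tail contribution to power is negligible for δ > 0.)
δ = d·√(n/2) ⇒ d = δ/√(n/2) = 3.417/√(14/2) = 1.2917.

d ≈ 1.292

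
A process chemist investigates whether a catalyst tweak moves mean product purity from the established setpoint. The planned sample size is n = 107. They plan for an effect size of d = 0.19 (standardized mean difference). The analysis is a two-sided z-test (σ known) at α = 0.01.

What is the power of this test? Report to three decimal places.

Power ≈ 0.271

Noncentrality parameter: δ = d·√n = 0.19 × √107 = 1.9654
Critical value for a two-sided test at α = 0.01: z_{α/2} = 2.576.
Power = Φ(δ − 2.576) + Φ(−δ − 2.576) = Φ(-0.610) + Φ(-4.541) = 0.2708 + 0.0000 = 0.2708.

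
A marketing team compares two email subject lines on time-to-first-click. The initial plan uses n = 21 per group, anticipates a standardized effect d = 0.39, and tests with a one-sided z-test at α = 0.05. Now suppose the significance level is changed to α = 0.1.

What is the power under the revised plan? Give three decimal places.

δ = d·√(n/2) = 0.39 × √(21/2) = 1.2637 (unchanged). New critical value: z_{0.1} = 1.282.
Revised power = Φ(δ − 1.282) = Φ(-0.018) = 0.4929.

Power ≈ 0.493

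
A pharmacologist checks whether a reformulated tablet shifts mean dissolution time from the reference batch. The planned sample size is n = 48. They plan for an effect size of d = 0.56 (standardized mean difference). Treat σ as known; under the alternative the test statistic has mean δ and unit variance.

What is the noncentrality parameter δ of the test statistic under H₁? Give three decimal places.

δ = d·√n = 0.56 × √48 = 3.8798

δ ≈ 3.880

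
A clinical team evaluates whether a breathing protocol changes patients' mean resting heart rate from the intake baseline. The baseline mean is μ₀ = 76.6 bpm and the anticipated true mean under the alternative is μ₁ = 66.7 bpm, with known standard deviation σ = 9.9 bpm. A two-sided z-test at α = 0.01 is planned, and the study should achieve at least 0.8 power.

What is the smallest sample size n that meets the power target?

Standardized effect: d = |μ₁ − μ₀| / σ = |66.7 − 76.6| / 9.9 = 1.0000
Set Φ(δ − 2.576) = 0.8; then δ − 2.576 = Φ⁻¹(0.8) = 0.842, giving δ = 3.417.
(Ignoring the negligible lower-tail rejection probability gives the usual closed-form inversion.)
δ = d·√n ⇒ n = (δ/d)² = (3.417 / 1.0000)² = 11.68.
Round up to the next whole unit.

n = 12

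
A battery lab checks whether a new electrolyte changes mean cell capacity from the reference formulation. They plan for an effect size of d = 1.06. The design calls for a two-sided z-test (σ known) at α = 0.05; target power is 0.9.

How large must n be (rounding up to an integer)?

n = 10

For power 0.9 need Φ(δ − z_{0.025}) = 0.9, so δ = z_{0.025} + z_{0.10} = 1.960 + 1.282 = 3.242.
(The Φ(−δ − z_{α/2}) term is vanishingly small for δ > 0 and is dropped in the standard sample-size formula.)
δ = d·√n ⇒ n = (δ/d)² = (3.242 / 1.06)² = 9.35.
Rounding up, n = 10.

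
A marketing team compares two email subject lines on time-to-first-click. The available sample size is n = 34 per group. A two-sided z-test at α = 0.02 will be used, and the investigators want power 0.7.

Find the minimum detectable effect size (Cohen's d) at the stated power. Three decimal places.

d ≈ 0.691

Need Φ(δ − 2.326) = 0.7, so δ = 2.326 + 0.524 = 2.851.
(The second rejection-region term Φ(−δ − z_{α/2}) is negligible and dropped.)
δ = d·√(n/2) ⇒ d = δ/√(n/2) = 2.851/√(34/2) = 0.6914.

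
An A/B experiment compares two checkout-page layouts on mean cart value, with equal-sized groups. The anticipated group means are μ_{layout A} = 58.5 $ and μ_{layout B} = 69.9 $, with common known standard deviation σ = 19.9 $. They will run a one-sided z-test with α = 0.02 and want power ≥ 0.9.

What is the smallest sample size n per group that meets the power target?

Standardized effect: d = |μ_{layout A} − μ_{layout B}| / σ = |58.5 − 69.9| / 19.9 = 0.5729
Set Φ(δ − 2.054) = 0.9; then δ − 2.054 = Φ⁻¹(0.9) = 1.282, giving δ = 3.335.
δ = d·√(n/2) ⇒ n = 2(δ/d)² = 2 × (3.335 / 0.5729)² = 67.79.
Round up to the next whole unit.

n = 68 per group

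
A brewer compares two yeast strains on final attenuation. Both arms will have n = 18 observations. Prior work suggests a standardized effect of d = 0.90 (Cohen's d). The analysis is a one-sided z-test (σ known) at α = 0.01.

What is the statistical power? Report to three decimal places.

Power ≈ 0.646

Noncentrality parameter: λ = d·√(n/2) = 0.90 × √(18/2) = 2.7000
One-sided α = 0.01 → critical value z_{0.01} = 2.326.
Power = P(Z > 2.326 − λ) = Φ(0.374) = 0.6457.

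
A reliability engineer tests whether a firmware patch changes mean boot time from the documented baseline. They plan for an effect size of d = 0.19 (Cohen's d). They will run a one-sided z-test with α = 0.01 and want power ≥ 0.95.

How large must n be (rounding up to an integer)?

For power 0.95 need Φ(δ − z_{0.01}) = 0.95, so δ = z_{0.01} + z_{0.05} = 2.326 + 1.645 = 3.971.
δ = d·√n ⇒ n = (δ/d)² = (3.971 / 0.19)² = 436.85.
Round up to the next whole unit.

n = 437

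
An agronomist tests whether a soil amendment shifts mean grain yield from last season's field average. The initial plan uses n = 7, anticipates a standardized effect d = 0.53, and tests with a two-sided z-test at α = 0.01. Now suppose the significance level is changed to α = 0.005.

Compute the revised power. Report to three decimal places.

δ = d·√n = 0.53 × √7 = 1.4022 (unchanged). New critical value: z_{0.0025} = 2.807.
Revised power = Φ(δ − 2.807) + Φ(−δ − 2.807) = Φ(-1.405) + Φ(-4.209) = 0.0800 + 0.0000 = 0.0801.

Power ≈ 0.080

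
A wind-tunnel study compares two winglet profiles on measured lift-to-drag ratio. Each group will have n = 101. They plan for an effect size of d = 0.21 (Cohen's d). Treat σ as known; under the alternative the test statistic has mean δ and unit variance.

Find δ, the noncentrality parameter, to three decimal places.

δ = d·√(n/2) = 0.21 × √(101/2) = 1.4923

δ ≈ 1.492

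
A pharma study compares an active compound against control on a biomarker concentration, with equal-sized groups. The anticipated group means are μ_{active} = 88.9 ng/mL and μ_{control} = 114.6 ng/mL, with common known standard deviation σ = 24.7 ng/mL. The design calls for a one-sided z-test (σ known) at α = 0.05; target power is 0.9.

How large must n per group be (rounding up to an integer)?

Standardized effect: d = |μ_{active} − μ_{control}| / σ = |88.9 − 114.6| / 24.7 = 1.0405
Set Φ(δ − 1.645) = 0.9; then δ − 1.645 = Φ⁻¹(0.9) = 1.282, giving δ = 2.926.
δ = d·√(n/2) ⇒ n = 2(δ/d)² = 2 × (2.926 / 1.0405)² = 15.82.
Round up to the next whole unit.

n = 16 per group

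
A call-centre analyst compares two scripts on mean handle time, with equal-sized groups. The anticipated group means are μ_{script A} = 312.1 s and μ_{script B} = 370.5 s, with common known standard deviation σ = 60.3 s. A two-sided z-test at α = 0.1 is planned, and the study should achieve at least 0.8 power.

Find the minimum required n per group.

n = 14 per group

Standardized effect: d = |μ_{script A} − μ_{script B}| / σ = |312.1 − 370.5| / 60.3 = 0.9685
Set Φ(δ − 1.645) = 0.8; then δ − 1.645 = Φ⁻¹(0.8) = 0.842, giving δ = 2.486.
(Ignoring the negligible lower-tail rejection probability gives the usual closed-form inversion.)
δ = d·√(n/2) ⇒ n = 2(δ/d)² = 2 × (2.486 / 0.9685)² = 13.18.
Rounding up, n = 14 per group.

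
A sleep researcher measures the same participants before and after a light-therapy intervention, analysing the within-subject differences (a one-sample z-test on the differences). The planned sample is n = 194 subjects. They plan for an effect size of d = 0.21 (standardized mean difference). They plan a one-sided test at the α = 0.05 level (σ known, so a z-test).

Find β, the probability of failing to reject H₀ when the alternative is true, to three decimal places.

β ≈ 0.100

Noncentrality parameter: λ = d·√n = 0.21 × √194 = 2.9250
Critical value for a one-sided test at α = 0.05: z_α = 1.645.
Power = Φ(λ − 1.645) = Φ(1.280) = 0.8997.
Type II error: β = 1 − power = 1 − 0.8997 = 0.1003.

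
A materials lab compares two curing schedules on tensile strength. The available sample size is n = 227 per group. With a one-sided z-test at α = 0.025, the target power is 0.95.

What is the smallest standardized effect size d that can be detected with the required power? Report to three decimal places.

d ≈ 0.338

Required noncentrality: δ = z_{0.025} + z_{0.05} = 1.960 + 1.645 = 3.605.
δ = d·√(n/2) ⇒ d = δ/√(n/2) = 3.605/√(227/2) = 0.3384.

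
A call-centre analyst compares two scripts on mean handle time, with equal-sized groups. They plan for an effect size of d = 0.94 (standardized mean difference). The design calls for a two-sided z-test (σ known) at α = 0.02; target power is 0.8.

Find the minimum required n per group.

n = 23 per group

For power 0.8 need Φ(δ − z_{0.01}) = 0.8, so δ = z_{0.01} + z_{0.20} = 2.326 + 0.842 = 3.168.
(For δ > 0 the lower-tail rejection region contributes negligibly to power, so the one-term inversion is standard.)
δ = d·√(n/2) ⇒ n = 2(δ/d)² = 2 × (3.168 / 0.94)² = 22.72.
Round up to the next whole unit.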